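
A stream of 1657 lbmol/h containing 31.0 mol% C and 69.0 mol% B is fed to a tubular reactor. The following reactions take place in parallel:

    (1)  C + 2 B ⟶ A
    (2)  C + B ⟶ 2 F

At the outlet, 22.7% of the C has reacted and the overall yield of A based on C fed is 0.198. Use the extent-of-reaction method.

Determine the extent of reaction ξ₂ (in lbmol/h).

ξ₂ = 14.9 lbmol/h

Yield of A: 1ξ₁ / 513.7 = 0.198 → ξ₁ = 101.7 lbmol/h.
Conversion of C: 1ξ₁ + 1ξ₂ = 0.227 × 513.7 = 116.6 → ξ₂ = 14.9 lbmol/h.
Outlet amounts (n = n₀ + Σ ν·ξ):
  C: 513.7 − 1(101.7) − 1(14.9) = 397.1
  B: 1143 − 2(101.7) − 1(14.9) = 925
  A: 0 + 1(101.7) = 101.7
  F: 0 + 2(14.9) = 29.79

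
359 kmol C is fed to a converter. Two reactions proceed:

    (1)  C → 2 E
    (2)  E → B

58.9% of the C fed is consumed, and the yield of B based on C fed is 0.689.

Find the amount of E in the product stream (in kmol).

176 kmol

Conversion of C: C consumed = 1ξ₁ = 0.589 × 359 → ξ₁ = 211.5 kmol.
Yield of B: 1ξ₂ / 359 = 0.689 → ξ₂ = 247.4 kmol.
Outlet amounts (n = n₀ + Σ ν·ξ):
  C: 359 − 1(211.5) = 147.5
  E: 0 + 2(211.5) − 1(247.4) = 175.6
  B: 0 + 1(247.4) = 247.4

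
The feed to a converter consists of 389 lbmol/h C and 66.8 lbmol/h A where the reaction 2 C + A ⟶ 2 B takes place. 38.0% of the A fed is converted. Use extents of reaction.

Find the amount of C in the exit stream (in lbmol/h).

338 lbmol/h

A reacted = 0.38 × 66.8 = 25.38 lbmol/h; ν_A = −1, so ξ = 25.38/1 = 25.38 lbmol/h.
Outlet amounts (n = n₀ + ν ξ):
  C: 389 − 2(25.38) = 338.2
  A: 66.8 − 1(25.38) = 41.42
  B: 0 + 2(25.38) = 50.77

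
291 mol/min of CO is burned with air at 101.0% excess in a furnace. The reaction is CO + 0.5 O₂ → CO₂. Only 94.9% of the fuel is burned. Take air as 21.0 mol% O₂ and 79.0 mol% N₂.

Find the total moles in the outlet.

1550 mol/min

Stoichiometric O₂ = 0.5 × 291 = 145.5 mol/min; O₂ fed = 145.5 × 2.010 = 292.5 mol/min.
N₂ fed = 292.5 × 79/21 = 1100 mol/min.
Fuel reacted = 0.949 × 291 → ξ = 276.2 mol/min.
Outlet (n = n₀ + ν ξ):
  CO: 291 − 1(276.2) = 14.84
  O₂: 292.5 − 0.5(276.2) = 154.4
  N₂: 1100 (inert)
  CO₂: 0 + 1(276.2) = 276.2
Total out = 14.84 + 154.4 + 1100 + 276.2 = 1546 mol/min.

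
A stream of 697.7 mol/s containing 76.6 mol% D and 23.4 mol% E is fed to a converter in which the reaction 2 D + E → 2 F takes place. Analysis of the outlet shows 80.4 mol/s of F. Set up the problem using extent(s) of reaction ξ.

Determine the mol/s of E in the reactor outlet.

123 mol/s

For F: n = n₀ + 2ξ → 80.4 = 0 + 2ξ, giving ξ = 40.2 mol/s.
Outlet amounts (n = n₀ + ν ξ):
  D: 534.4 − 2(40.2) = 454
  E: 163.3 − 1(40.2) = 123.1
  F: 0 + 2(40.2) = 80.4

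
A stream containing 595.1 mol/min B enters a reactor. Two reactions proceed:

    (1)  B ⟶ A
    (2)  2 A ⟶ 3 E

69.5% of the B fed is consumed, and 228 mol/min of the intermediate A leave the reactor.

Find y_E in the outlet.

0.405

Conversion of B: B consumed = 1ξ₁ = 0.695 × 595.1 → ξ₁ = 413.6 mol/min.
A balance: n_A = 0 + 1ξ₁ − 2ξ₂ = 228 → ξ₂ = (1·413.6 − 228)/2 = 92.8 mol/min.
Outlet amounts (n = n₀ + Σ ν·ξ):
  B: 595.1 − 1(413.6) = 181.5
  A: 0 + 1(413.6) − 2(92.8) = 228
  E: 0 + 3(92.8) = 278.4
Total out = 687.9 mol/min; y_E = 278.4 / 687.9 = 0.4047.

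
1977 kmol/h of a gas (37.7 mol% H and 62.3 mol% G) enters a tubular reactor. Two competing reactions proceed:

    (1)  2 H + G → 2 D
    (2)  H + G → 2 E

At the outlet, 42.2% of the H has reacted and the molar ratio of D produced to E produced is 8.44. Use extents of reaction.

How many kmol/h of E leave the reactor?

35.2 kmol/h

Conversion of H: H consumed = 0.422 × 745.3 = 314.5 kmol/h = 2ξ₁ + 1ξ₂.
Selectivity: 2ξ₁ / (2ξ₂) = 8.44 → ξ₁ = 8.44 ξ₂.
Substitute: (2·8.44 + 1) ξ₂ = 314.5 → ξ₂ = 17.59 kmol/h, ξ₁ = 148.5 kmol/h.
Outlet amounts (n = n₀ + Σ ν·ξ):
  H: 745.3 − 2(148.5) − 1(17.59) = 430.8
  G: 1232 − 1(148.5) − 1(17.59) = 1066
  D: 0 + 2(148.5) = 296.9
  E: 0 + 2(17.59) = 35.18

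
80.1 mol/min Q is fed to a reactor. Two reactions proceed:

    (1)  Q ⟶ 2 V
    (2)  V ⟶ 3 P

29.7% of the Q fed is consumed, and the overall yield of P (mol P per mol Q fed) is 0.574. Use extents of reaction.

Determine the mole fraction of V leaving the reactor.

0.24

Conversion of Q: Q consumed = 1ξ₁ = 0.297 × 80.1 → ξ₁ = 23.79 mol/min.
Yield of P: 3ξ₂ / 80.1 = 0.574 → ξ₂ = 15.33 mol/min.
Outlet amounts (n = n₀ + Σ ν·ξ):
  Q: 80.1 − 1(23.79) = 56.31
  V: 0 + 2(23.79) − 1(15.33) = 32.25
  P: 0 + 3(15.33) = 45.98
Total out = 134.5 mol/min; y_V = 32.25 / 134.5 = 0.2397.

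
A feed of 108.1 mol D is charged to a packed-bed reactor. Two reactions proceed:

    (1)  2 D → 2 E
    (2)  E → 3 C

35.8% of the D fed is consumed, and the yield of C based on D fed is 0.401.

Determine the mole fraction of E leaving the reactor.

Conversion of D: D consumed = 2ξ₁ = 0.358 × 108.1 → ξ₁ = 19.35 mol.
Yield of C: 3ξ₂ / 108.1 = 0.401 → ξ₂ = 14.45 mol.
Outlet amounts (n = n₀ + Σ ν·ξ):
  D: 108.1 − 2(19.35) = 69.4
  E: 0 + 2(19.35) − 1(14.45) = 24.25
  C: 0 + 3(14.45) = 43.35
Total out = 137 mol; y_E = 24.25 / 137 = 0.177.

0.177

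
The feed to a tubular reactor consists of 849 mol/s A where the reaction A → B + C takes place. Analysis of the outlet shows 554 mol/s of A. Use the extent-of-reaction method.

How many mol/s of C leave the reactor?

295 mol/s

For A: n = n₀ − 1ξ → 554 = 849 − 1ξ, giving ξ = 295 mol/s.
Outlet amounts (n = n₀ + ν ξ):
  A: 849 − 1(295) = 554
  B: 0 + 1(295) = 295
  C: 0 + 1(295) = 295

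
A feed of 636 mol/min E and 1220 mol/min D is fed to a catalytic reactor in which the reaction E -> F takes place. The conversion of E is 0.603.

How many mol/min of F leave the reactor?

384 mol/min

E reacted = 0.603 × 636 = 383.5 mol/min; ν_E = −1, so ξ = 383.5/1 = 383.5 mol/min.
Outlet amounts (n = n₀ + ν ξ):
  E: 636 − 1(383.5) = 252.5
  F: 0 + 1(383.5) = 383.5
  D: 1220 (inert)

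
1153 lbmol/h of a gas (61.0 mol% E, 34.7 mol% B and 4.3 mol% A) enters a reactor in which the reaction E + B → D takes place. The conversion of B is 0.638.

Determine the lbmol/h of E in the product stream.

B reacted = 0.638 × 400.1 = 255.3 lbmol/h; ν_B = −1, so ξ = 255.3/1 = 255.3 lbmol/h.
Outlet amounts (n = n₀ + ν ξ):
  E: 703.3 − 1(255.3) = 448.1
  B: 400.1 − 1(255.3) = 144.8
  D: 0 + 1(255.3) = 255.3
  A: 49.58 (inert)

448 lbmol/h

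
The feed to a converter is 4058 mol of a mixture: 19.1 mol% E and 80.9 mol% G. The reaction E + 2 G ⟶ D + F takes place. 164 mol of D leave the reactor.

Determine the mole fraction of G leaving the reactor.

0.759

For D: n = n₀ + 1ξ → 164 = 0 + 1ξ, giving ξ = 164 mol.
Outlet amounts (n = n₀ + ν ξ):
  E: 775.1 − 1(164) = 611.1
  G: 3283 − 2(164) = 2955
  D: 0 + 1(164) = 164
  F: 0 + 1(164) = 164
Total out = 3894 mol; y_G = 2955 / 3894 = 0.7588.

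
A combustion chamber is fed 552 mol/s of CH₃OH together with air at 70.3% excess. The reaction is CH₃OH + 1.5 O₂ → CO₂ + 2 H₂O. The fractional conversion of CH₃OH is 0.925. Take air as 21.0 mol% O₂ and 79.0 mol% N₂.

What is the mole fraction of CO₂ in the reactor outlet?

0.0679

Stoichiometric O₂ = 1.5 × 552 = 828 mol/s; O₂ fed = 828 × 1.703 = 1410 mol/s.
N₂ fed = 1410 × 79/21 = 5305 mol/s.
Fuel reacted = 0.925 × 552 → ξ = 510.6 mol/s.
Outlet (n = n₀ + ν ξ):
  CH₃OH: 552 − 1(510.6) = 41.4
  O₂: 1410 − 1.5(510.6) = 644.2
  N₂: 5305 (inert)
  CO₂: 0 + 1(510.6) = 510.6
  H₂O: 0 + 2(510.6) = 1021
Total out = 7522 mol/s; y_CO₂ = 510.6 / 7522 = 0.06788.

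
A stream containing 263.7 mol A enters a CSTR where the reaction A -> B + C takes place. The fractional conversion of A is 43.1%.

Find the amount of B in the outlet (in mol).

114 mol

A reacted = 0.431 × 263.7 = 113.7 mol; ν_A = −1, so ξ = 113.7/1 = 113.7 mol.
Outlet amounts (n = n₀ + ν ξ):
  A: 263.7 − 1(113.7) = 150
  B: 0 + 1(113.7) = 113.7
  C: 0 + 1(113.7) = 113.7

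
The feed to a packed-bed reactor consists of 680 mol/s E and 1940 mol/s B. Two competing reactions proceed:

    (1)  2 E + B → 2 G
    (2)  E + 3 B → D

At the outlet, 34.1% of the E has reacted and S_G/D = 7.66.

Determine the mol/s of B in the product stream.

Conversion of E: E consumed = 0.341 × 680 = 231.9 mol/s = 2ξ₁ + 1ξ₂.
Selectivity: 2ξ₁ / (1ξ₂) = 7.66 → ξ₁ = 3.83 ξ₂.
Substitute: (2·3.83 + 1) ξ₂ = 231.9 → ξ₂ = 26.78 mol/s, ξ₁ = 102.6 mol/s.
Outlet amounts (n = n₀ + Σ ν·ξ):
  E: 680 − 2(102.6) − 1(26.78) = 448.1
  B: 1940 − 1(102.6) − 3(26.78) = 1757
  G: 0 + 2(102.6) = 205.1
  D: 0 + 1(26.78) = 26.78

1760 mol/s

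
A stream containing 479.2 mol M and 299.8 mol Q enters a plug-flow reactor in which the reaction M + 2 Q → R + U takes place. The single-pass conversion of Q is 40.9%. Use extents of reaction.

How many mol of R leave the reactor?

Q reacted = 0.409 × 299.8 = 122.6 mol; ν_Q = −2, so ξ = 122.6/2 = 61.31 mol.
Outlet amounts (n = n₀ + ν ξ):
  M: 479.2 − 1(61.31) = 417.9
  Q: 299.8 − 2(61.31) = 177.2
  R: 0 + 1(61.31) = 61.31
  U: 0 + 1(61.31) = 61.31

61.3 mol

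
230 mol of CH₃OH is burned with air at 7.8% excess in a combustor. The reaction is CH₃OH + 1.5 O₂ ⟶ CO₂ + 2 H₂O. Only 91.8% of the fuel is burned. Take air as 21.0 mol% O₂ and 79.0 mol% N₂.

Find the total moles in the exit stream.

Stoichiometric O₂ = 1.5 × 230 = 345 mol; O₂ fed = 345 × 1.078 = 371.9 mol.
N₂ fed = 371.9 × 79/21 = 1399 mol.
Fuel reacted = 0.918 × 230 → ξ = 211.1 mol.
Outlet (n = n₀ + ν ξ):
  CH₃OH: 230 − 1(211.1) = 18.86
  O₂: 371.9 − 1.5(211.1) = 55.2
  N₂: 1399 (inert)
  CO₂: 0 + 1(211.1) = 211.1
  H₂O: 0 + 2(211.1) = 422.3
Total out = 18.86 + 55.2 + 1399 + 211.1 + 422.3 = 2107 mol.

2110 mol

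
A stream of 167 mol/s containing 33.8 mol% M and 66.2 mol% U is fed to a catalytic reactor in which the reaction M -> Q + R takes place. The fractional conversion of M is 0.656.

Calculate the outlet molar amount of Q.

37 mol/s

M reacted = 0.656 × 56.45 = 37.03 mol/s; ν_M = −1, so ξ = 37.03/1 = 37.03 mol/s.
Outlet amounts (n = n₀ + ν ξ):
  M: 56.45 − 1(37.03) = 19.42
  Q: 0 + 1(37.03) = 37.03
  R: 0 + 1(37.03) = 37.03
  U: 110.6 (inert)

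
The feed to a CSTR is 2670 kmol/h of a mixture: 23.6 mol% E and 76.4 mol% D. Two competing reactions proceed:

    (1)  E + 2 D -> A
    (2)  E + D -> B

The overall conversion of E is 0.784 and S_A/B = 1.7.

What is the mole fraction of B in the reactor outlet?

0.0981

Conversion of E: E consumed = 0.784 × 630.1 = 494 kmol/h = 1ξ₁ + 1ξ₂.
Selectivity: 1ξ₁ / (1ξ₂) = 1.7 → ξ₁ = 1.7 ξ₂.
Substitute: (1·1.7 + 1) ξ₂ = 494 → ξ₂ = 183 kmol/h, ξ₁ = 311 kmol/h.
Outlet amounts (n = n₀ + Σ ν·ξ):
  E: 630.1 − 1(311) − 1(183) = 136.1
  D: 2040 − 2(311) − 1(183) = 1235
  A: 0 + 1(311) = 311
  B: 0 + 1(183) = 183
Total out = 1865 kmol/h; y_B = 183 / 1865 = 0.09811.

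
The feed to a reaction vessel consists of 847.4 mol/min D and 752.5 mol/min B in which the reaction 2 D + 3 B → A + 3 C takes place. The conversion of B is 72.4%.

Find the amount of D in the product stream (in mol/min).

B reacted = 0.724 × 752.5 = 544.8 mol/min; ν_B = −3, so ξ = 544.8/3 = 181.6 mol/min.
Outlet amounts (n = n₀ + ν ξ):
  D: 847.4 − 2(181.6) = 484.2
  B: 752.5 − 3(181.6) = 207.7
  A: 0 + 1(181.6) = 181.6
  C: 0 + 3(181.6) = 544.8

484 mol/min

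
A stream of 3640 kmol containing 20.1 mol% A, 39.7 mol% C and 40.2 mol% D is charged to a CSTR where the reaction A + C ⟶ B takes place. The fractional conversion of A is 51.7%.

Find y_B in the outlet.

0.116

A reacted = 0.517 × 731.6 = 378.3 kmol; ν_A = −1, so ξ = 378.3/1 = 378.3 kmol.
Outlet amounts (n = n₀ + ν ξ):
  A: 731.6 − 1(378.3) = 353.4
  C: 1445 − 1(378.3) = 1067
  B: 0 + 1(378.3) = 378.3
  D: 1463 (inert)
Total out = 3262 kmol; y_B = 378.3 / 3262 = 0.116.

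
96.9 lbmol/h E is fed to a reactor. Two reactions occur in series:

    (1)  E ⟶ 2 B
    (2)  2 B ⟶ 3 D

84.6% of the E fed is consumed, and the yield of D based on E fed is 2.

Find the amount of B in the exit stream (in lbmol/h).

34.8 lbmol/h

Conversion of E: E consumed = 1ξ₁ = 0.846 × 96.9 → ξ₁ = 81.98 lbmol/h.
Yield of D: 3ξ₂ / 96.9 = 2 → ξ₂ = 64.6 lbmol/h.
Outlet amounts (n = n₀ + Σ ν·ξ):
  E: 96.9 − 1(81.98) = 14.92
  B: 0 + 2(81.98) − 2(64.6) = 34.75
  D: 0 + 3(64.6) = 193.8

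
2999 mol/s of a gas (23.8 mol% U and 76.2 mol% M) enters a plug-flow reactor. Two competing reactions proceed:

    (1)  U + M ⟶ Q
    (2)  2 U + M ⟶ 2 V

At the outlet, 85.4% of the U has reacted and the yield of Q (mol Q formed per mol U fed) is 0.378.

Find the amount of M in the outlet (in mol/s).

Yield of Q: 1ξ₁ / 713.8 = 0.378 → ξ₁ = 269.8 mol/s.
Conversion of U: 1ξ₁ + 2ξ₂ = 0.854 × 713.8 = 609.6 → ξ₂ = 169.9 mol/s.
Outlet amounts (n = n₀ + Σ ν·ξ):
  U: 713.8 − 1(269.8) − 2(169.9) = 104.2
  M: 2285 − 1(269.8) − 1(169.9) = 1846
  Q: 0 + 1(269.8) = 269.8
  V: 0 + 2(169.9) = 339.8

1850 mol/s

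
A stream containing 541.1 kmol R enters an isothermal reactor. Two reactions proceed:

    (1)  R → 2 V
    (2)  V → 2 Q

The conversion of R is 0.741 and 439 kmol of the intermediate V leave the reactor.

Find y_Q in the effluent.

Conversion of R: R consumed = 1ξ₁ = 0.741 × 541.1 → ξ₁ = 401 kmol.
V balance: n_V = 0 + 2ξ₁ − 1ξ₂ = 439 → ξ₂ = (2·401 − 439)/1 = 362.9 kmol.
Outlet amounts (n = n₀ + Σ ν·ξ):
  R: 541.1 − 1(401) = 140.1
  V: 0 + 2(401) − 1(362.9) = 439
  Q: 0 + 2(362.9) = 725.8
Total out = 1305 kmol; y_Q = 725.8 / 1305 = 0.5562.

0.556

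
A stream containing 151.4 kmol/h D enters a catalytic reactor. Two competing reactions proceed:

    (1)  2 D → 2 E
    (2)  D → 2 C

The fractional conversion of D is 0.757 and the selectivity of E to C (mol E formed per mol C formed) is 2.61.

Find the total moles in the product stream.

170 kmol/h

Conversion of D: D consumed = 0.757 × 151.4 = 114.6 kmol/h = 2ξ₁ + 1ξ₂.
Selectivity: 2ξ₁ / (2ξ₂) = 2.61 → ξ₁ = 2.61 ξ₂.
Substitute: (2·2.61 + 1) ξ₂ = 114.6 → ξ₂ = 18.43 kmol/h, ξ₁ = 48.09 kmol/h.
Outlet amounts (n = n₀ + Σ ν·ξ):
  D: 151.4 − 2(48.09) − 1(18.43) = 36.79
  E: 0 + 2(48.09) = 96.18
  C: 0 + 2(18.43) = 36.85
Total out = 36.79 + 96.18 + 36.85 = 169.8 kmol/h.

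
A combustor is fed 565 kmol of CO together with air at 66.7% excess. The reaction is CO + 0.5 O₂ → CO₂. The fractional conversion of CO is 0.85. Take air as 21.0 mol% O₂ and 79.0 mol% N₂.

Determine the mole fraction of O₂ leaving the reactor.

0.0899

Stoichiometric O₂ = 0.5 × 565 = 282.5 kmol; O₂ fed = 282.5 × 1.667 = 470.9 kmol.
N₂ fed = 470.9 × 79/21 = 1772 kmol.
Fuel reacted = 0.85 × 565 → ξ = 480.2 kmol.
Outlet (n = n₀ + ν ξ):
  CO: 565 − 1(480.2) = 84.75
  O₂: 470.9 − 0.5(480.2) = 230.8
  N₂: 1772 (inert)
  CO₂: 0 + 1(480.2) = 480.2
Total out = 2567 kmol; y_O₂ = 230.8 / 2567 = 0.0899.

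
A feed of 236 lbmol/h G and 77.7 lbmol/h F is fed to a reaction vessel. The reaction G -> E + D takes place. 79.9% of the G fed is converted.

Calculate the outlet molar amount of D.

G reacted = 0.799 × 236 = 188.6 lbmol/h; ν_G = −1, so ξ = 188.6/1 = 188.6 lbmol/h.
Outlet amounts (n = n₀ + ν ξ):
  G: 236 − 1(188.6) = 47.44
  E: 0 + 1(188.6) = 188.6
  D: 0 + 1(188.6) = 188.6
  F: 77.7 (inert)

189 lbmol/h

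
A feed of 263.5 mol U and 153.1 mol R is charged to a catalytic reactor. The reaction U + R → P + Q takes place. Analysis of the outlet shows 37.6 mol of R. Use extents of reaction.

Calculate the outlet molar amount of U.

148 mol

For R: n = n₀ − 1ξ → 37.6 = 153.1 − 1ξ, giving ξ = 115.5 mol.
Outlet amounts (n = n₀ + ν ξ):
  U: 263.5 − 1(115.5) = 148
  R: 153.1 − 1(115.5) = 37.6
  P: 0 + 1(115.5) = 115.5
  Q: 0 + 1(115.5) = 115.5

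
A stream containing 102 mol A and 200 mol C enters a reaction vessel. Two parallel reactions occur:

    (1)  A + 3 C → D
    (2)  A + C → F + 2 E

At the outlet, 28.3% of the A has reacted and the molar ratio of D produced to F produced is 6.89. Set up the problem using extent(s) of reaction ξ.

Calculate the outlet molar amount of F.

3.66 mol

Conversion of A: A consumed = 0.283 × 102 = 28.87 mol = 1ξ₁ + 1ξ₂.
Selectivity: 1ξ₁ / (1ξ₂) = 6.89 → ξ₁ = 6.89 ξ₂.
Substitute: (1·6.89 + 1) ξ₂ = 28.87 → ξ₂ = 3.659 mol, ξ₁ = 25.21 mol.
Outlet amounts (n = n₀ + Σ ν·ξ):
  A: 102 − 1(25.21) − 1(3.659) = 73.13
  C: 200 − 3(25.21) − 1(3.659) = 120.7
  D: 0 + 1(25.21) = 25.21
  F: 0 + 1(3.659) = 3.659
  E: 0 + 2(3.659) = 7.317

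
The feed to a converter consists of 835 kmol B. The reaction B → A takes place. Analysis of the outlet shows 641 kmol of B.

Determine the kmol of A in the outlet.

194 kmol

For B: n = n₀ − 1ξ → 641 = 835 − 1ξ, giving ξ = 194 kmol.
Outlet amounts (n = n₀ + ν ξ):
  B: 835 − 1(194) = 641
  A: 0 + 1(194) = 194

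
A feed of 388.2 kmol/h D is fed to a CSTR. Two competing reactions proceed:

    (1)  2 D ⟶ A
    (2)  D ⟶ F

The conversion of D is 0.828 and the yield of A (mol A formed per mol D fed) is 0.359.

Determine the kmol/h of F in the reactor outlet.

Yield of A: 1ξ₁ / 388.2 = 0.359 → ξ₁ = 139.4 kmol/h.
Conversion of D: 2ξ₁ + 1ξ₂ = 0.828 × 388.2 = 321.4 → ξ₂ = 42.7 kmol/h.
Outlet amounts (n = n₀ + Σ ν·ξ):
  D: 388.2 − 2(139.4) − 1(42.7) = 66.77
  A: 0 + 1(139.4) = 139.4
  F: 0 + 1(42.7) = 42.7

42.7 kmol/h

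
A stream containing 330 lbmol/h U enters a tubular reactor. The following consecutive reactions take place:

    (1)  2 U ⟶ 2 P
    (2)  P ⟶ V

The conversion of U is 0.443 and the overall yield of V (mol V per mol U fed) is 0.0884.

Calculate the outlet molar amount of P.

Conversion of U: U consumed = 2ξ₁ = 0.443 × 330 → ξ₁ = 73.09 lbmol/h.
Yield of V: 1ξ₂ / 330 = 0.0884 → ξ₂ = 29.17 lbmol/h.
Outlet amounts (n = n₀ + Σ ν·ξ):
  U: 330 − 2(73.09) = 183.8
  P: 0 + 2(73.09) − 1(29.17) = 117
  V: 0 + 1(29.17) = 29.17

117 lbmol/h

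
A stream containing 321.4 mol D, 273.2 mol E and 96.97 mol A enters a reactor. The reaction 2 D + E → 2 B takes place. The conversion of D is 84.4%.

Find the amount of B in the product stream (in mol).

D reacted = 0.844 × 321.4 = 271.3 mol; ν_D = −2, so ξ = 271.3/2 = 135.6 mol.
Outlet amounts (n = n₀ + ν ξ):
  D: 321.4 − 2(135.6) = 50.14
  E: 273.2 − 1(135.6) = 137.6
  B: 0 + 2(135.6) = 271.3
  A: 96.97 (inert)

271 mol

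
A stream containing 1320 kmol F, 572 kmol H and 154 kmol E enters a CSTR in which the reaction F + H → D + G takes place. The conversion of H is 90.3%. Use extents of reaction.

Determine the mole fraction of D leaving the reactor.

0.252

H reacted = 0.903 × 572 = 516.5 kmol; ν_H = −1, so ξ = 516.5/1 = 516.5 kmol.
Outlet amounts (n = n₀ + ν ξ):
  F: 1320 − 1(516.5) = 803.5
  H: 572 − 1(516.5) = 55.48
  D: 0 + 1(516.5) = 516.5
  G: 0 + 1(516.5) = 516.5
  E: 154 (inert)
Total out = 2046 kmol; y_D = 516.5 / 2046 = 0.2525.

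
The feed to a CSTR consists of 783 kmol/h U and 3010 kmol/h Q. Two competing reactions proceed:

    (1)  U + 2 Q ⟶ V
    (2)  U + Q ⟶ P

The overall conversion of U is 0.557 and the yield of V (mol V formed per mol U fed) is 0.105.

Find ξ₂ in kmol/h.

ξ₂ = 354 kmol/h

Yield of V: 1ξ₁ / 783 = 0.105 → ξ₁ = 82.22 kmol/h.
Conversion of U: 1ξ₁ + 1ξ₂ = 0.557 × 783 = 436.1 → ξ₂ = 353.9 kmol/h.
Outlet amounts (n = n₀ + Σ ν·ξ):
  U: 783 − 1(82.22) − 1(353.9) = 346.9
  Q: 3010 − 2(82.22) − 1(353.9) = 2492
  V: 0 + 1(82.22) = 82.22
  P: 0 + 1(353.9) = 353.9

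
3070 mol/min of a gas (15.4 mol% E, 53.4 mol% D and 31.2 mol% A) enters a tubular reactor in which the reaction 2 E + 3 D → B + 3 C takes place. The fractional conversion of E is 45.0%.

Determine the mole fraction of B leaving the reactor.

E reacted = 0.45 × 472.8 = 212.8 mol/min; ν_E = −2, so ξ = 212.8/2 = 106.4 mol/min.
Outlet amounts (n = n₀ + ν ξ):
  E: 472.8 − 2(106.4) = 260
  D: 1639 − 3(106.4) = 1320
  B: 0 + 1(106.4) = 106.4
  C: 0 + 3(106.4) = 319.1
  A: 957.8 (inert)
Total out = 2964 mol/min; y_B = 106.4 / 2964 = 0.03589.

0.0359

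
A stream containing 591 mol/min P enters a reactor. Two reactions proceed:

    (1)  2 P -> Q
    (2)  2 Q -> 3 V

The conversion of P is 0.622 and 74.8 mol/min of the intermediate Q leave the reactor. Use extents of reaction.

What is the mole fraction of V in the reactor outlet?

0.354

Conversion of P: P consumed = 2ξ₁ = 0.622 × 591 → ξ₁ = 183.8 mol/min.
Q balance: n_Q = 0 + 1ξ₁ − 2ξ₂ = 74.8 → ξ₂ = (1·183.8 − 74.8)/2 = 54.5 mol/min.
Outlet amounts (n = n₀ + Σ ν·ξ):
  P: 591 − 2(183.8) = 223.4
  Q: 0 + 1(183.8) − 2(54.5) = 74.8
  V: 0 + 3(54.5) = 163.5
Total out = 461.7 mol/min; y_V = 163.5 / 461.7 = 0.3541.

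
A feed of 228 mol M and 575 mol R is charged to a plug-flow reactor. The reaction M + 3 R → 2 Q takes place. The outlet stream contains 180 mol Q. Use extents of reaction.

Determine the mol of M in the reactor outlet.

138 mol

For Q: n = n₀ + 2ξ → 180 = 0 + 2ξ, giving ξ = 90 mol.
Outlet amounts (n = n₀ + ν ξ):
  M: 228 − 1(90) = 138
  R: 575 − 3(90) = 305
  Q: 0 + 2(90) = 180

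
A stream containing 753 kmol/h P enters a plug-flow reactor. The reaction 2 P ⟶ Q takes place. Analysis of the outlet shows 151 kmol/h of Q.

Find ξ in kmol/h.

For Q: n = n₀ + 1ξ → 151 = 0 + 1ξ, giving ξ = 151 kmol/h.
Outlet amounts (n = n₀ + ν ξ):
  P: 753 − 2(151) = 451
  Q: 0 + 1(151) = 151

ξ = 151 kmol/h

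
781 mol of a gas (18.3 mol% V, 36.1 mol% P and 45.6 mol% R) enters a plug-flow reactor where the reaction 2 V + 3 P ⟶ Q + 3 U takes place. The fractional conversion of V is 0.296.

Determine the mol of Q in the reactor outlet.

V reacted = 0.296 × 142.9 = 42.31 mol; ν_V = −2, so ξ = 42.31/2 = 21.15 mol.
Outlet amounts (n = n₀ + ν ξ):
  V: 142.9 − 2(21.15) = 100.6
  P: 281.9 − 3(21.15) = 218.5
  Q: 0 + 1(21.15) = 21.15
  U: 0 + 3(21.15) = 63.46
  R: 356.1 (inert)

21.2 mol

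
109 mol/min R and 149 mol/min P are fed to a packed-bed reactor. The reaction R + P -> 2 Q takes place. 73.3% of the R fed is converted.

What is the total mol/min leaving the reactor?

R reacted = 0.733 × 109 = 79.9 mol/min; ν_R = −1, so ξ = 79.9/1 = 79.9 mol/min.
Outlet amounts (n = n₀ + ν ξ):
  R: 109 − 1(79.9) = 29.1
  P: 149 − 1(79.9) = 69.1
  Q: 0 + 2(79.9) = 159.8
Total out = 29.1 + 69.1 + 159.8 = 258 mol/min.

258 mol/min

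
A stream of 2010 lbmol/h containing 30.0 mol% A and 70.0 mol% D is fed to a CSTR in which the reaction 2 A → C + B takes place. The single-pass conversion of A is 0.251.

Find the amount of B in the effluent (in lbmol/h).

75.7 lbmol/h

A reacted = 0.251 × 603 = 151.4 lbmol/h; ν_A = −2, so ξ = 151.4/2 = 75.68 lbmol/h.
Outlet amounts (n = n₀ + ν ξ):
  A: 603 − 2(75.68) = 451.6
  C: 0 + 1(75.68) = 75.68
  B: 0 + 1(75.68) = 75.68
  D: 1407 (inert)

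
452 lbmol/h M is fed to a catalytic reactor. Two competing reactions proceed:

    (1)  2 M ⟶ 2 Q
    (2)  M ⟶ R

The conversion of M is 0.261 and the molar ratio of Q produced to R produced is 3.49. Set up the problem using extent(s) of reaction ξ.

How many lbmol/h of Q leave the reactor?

Conversion of M: M consumed = 0.261 × 452 = 118 lbmol/h = 2ξ₁ + 1ξ₂.
Selectivity: 2ξ₁ / (1ξ₂) = 3.49 → ξ₁ = 1.745 ξ₂.
Substitute: (2·1.745 + 1) ξ₂ = 118 → ξ₂ = 26.27 lbmol/h, ξ₁ = 45.85 lbmol/h.
Outlet amounts (n = n₀ + Σ ν·ξ):
  M: 452 − 2(45.85) − 1(26.27) = 334
  Q: 0 + 2(45.85) = 91.7
  R: 0 + 1(26.27) = 26.27

91.7 lbmol/h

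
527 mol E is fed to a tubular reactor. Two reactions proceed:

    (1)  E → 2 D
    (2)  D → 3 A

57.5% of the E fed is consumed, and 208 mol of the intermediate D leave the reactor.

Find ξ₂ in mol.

ξ₂ = 398 mol

Conversion of E: E consumed = 1ξ₁ = 0.575 × 527 → ξ₁ = 303 mol.
D balance: n_D = 0 + 2ξ₁ − 1ξ₂ = 208 → ξ₂ = (2·303 − 208)/1 = 398 mol.
Outlet amounts (n = n₀ + Σ ν·ξ):
  E: 527 − 1(303) = 224
  D: 0 + 2(303) − 1(398) = 208
  A: 0 + 3(398) = 1194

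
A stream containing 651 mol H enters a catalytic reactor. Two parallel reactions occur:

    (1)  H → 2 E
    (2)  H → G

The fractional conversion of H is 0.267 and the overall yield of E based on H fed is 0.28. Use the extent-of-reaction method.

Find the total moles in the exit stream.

Yield of E: 2ξ₁ / 651 = 0.28 → ξ₁ = 91.14 mol.
Conversion of H: 1ξ₁ + 1ξ₂ = 0.267 × 651 = 173.8 → ξ₂ = 82.68 mol.
Outlet amounts (n = n₀ + Σ ν·ξ):
  H: 651 − 1(91.14) − 1(82.68) = 477.2
  E: 0 + 2(91.14) = 182.3
  G: 0 + 1(82.68) = 82.68
Total out = 477.2 + 182.3 + 82.68 = 742.1 mol.

742 mol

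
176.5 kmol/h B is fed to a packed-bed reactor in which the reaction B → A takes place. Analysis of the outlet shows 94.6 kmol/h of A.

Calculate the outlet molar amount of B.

For A: n = n₀ + 1ξ → 94.6 = 0 + 1ξ, giving ξ = 94.6 kmol/h.
Outlet amounts (n = n₀ + ν ξ):
  B: 176.5 − 1(94.6) = 81.9
  A: 0 + 1(94.6) = 94.6

81.9 kmol/h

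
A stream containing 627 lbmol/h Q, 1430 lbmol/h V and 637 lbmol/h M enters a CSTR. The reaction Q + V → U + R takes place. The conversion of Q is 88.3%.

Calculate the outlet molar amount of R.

554 lbmol/h

Q reacted = 0.883 × 627 = 553.6 lbmol/h; ν_Q = −1, so ξ = 553.6/1 = 553.6 lbmol/h.
Outlet amounts (n = n₀ + ν ξ):
  Q: 627 − 1(553.6) = 73.36
  V: 1430 − 1(553.6) = 876.4
  U: 0 + 1(553.6) = 553.6
  R: 0 + 1(553.6) = 553.6
  M: 637 (inert)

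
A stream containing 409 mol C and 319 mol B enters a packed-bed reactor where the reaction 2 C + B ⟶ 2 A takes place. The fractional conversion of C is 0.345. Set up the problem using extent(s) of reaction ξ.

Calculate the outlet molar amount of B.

248 mol

C reacted = 0.345 × 409 = 141.1 mol; ν_C = −2, so ξ = 141.1/2 = 70.55 mol.
Outlet amounts (n = n₀ + ν ξ):
  C: 409 − 2(70.55) = 267.9
  B: 319 − 1(70.55) = 248.4
  A: 0 + 2(70.55) = 141.1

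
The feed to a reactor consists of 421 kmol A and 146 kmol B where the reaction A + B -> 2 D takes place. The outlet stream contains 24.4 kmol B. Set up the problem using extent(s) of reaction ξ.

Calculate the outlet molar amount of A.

299 kmol

For B: n = n₀ − 1ξ → 24.4 = 146 − 1ξ, giving ξ = 121.6 kmol.
Outlet amounts (n = n₀ + ν ξ):
  A: 421 − 1(121.6) = 299.4
  B: 146 − 1(121.6) = 24.4
  D: 0 + 2(121.6) = 243.2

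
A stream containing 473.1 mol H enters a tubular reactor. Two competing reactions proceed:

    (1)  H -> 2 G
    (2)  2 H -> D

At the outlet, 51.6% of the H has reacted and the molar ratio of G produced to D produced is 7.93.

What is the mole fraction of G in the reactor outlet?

Conversion of H: H consumed = 0.516 × 473.1 = 244.1 mol = 1ξ₁ + 2ξ₂.
Selectivity: 2ξ₁ / (1ξ₂) = 7.93 → ξ₁ = 3.965 ξ₂.
Substitute: (1·3.965 + 2) ξ₂ = 244.1 → ξ₂ = 40.93 mol, ξ₁ = 162.3 mol.
Outlet amounts (n = n₀ + Σ ν·ξ):
  H: 473.1 − 1(162.3) − 2(40.93) = 229
  G: 0 + 2(162.3) = 324.5
  D: 0 + 1(40.93) = 40.93
Total out = 594.4 mol; y_G = 324.5 / 594.4 = 0.546.

0.546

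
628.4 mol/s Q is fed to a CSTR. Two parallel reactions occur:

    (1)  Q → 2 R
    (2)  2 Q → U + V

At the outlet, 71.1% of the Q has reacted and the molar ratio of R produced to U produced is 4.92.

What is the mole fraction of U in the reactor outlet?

0.115

Conversion of Q: Q consumed = 0.711 × 628.4 = 446.8 mol/s = 1ξ₁ + 2ξ₂.
Selectivity: 2ξ₁ / (1ξ₂) = 4.92 → ξ₁ = 2.46 ξ₂.
Substitute: (1·2.46 + 2) ξ₂ = 446.8 → ξ₂ = 100.2 mol/s, ξ₁ = 246.4 mol/s.
Outlet amounts (n = n₀ + Σ ν·ξ):
  Q: 628.4 − 1(246.4) − 2(100.2) = 181.6
  R: 0 + 2(246.4) = 492.9
  U: 0 + 1(100.2) = 100.2
  V: 0 + 1(100.2) = 100.2
Total out = 874.8 mol/s; y_U = 100.2 / 874.8 = 0.1145.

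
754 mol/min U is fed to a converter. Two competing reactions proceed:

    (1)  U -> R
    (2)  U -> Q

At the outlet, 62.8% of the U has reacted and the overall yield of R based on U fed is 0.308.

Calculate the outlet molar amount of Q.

Yield of R: 1ξ₁ / 754 = 0.308 → ξ₁ = 232.2 mol/min.
Conversion of U: 1ξ₁ + 1ξ₂ = 0.628 × 754 = 473.5 → ξ₂ = 241.3 mol/min.
Outlet amounts (n = n₀ + Σ ν·ξ):
  U: 754 − 1(232.2) − 1(241.3) = 280.5
  R: 0 + 1(232.2) = 232.2
  Q: 0 + 1(241.3) = 241.3

241 mol/min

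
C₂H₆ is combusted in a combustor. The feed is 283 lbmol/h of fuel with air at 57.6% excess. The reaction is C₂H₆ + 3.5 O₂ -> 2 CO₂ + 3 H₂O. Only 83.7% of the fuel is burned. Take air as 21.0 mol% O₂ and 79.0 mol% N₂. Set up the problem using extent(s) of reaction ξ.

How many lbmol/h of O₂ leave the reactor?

Stoichiometric O₂ = 3.5 × 283 = 990.5 lbmol/h; O₂ fed = 990.5 × 1.576 = 1561 lbmol/h.
N₂ fed = 1561 × 79/21 = 5872 lbmol/h.
Fuel reacted = 0.837 × 283 → ξ = 236.9 lbmol/h.
Outlet (n = n₀ + ν ξ):
  C₂H₆: 283 − 1(236.9) = 46.13
  O₂: 1561 − 3.5(236.9) = 732
  N₂: 5872 (inert)
  CO₂: 0 + 2(236.9) = 473.7
  H₂O: 0 + 3(236.9) = 710.6

732 lbmol/h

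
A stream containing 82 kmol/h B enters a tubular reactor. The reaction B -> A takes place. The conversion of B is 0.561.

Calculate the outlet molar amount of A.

46 kmol/h

B reacted = 0.561 × 82 = 46 kmol/h; ν_B = −1, so ξ = 46/1 = 46 kmol/h.
Outlet amounts (n = n₀ + ν ξ):
  B: 82 − 1(46) = 36
  A: 0 + 1(46) = 46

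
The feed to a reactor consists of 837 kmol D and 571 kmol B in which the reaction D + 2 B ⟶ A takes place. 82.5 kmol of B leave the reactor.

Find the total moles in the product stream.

920 kmol

For B: n = n₀ − 2ξ → 82.5 = 571 − 2ξ, giving ξ = 244.2 kmol.
Outlet amounts (n = n₀ + ν ξ):
  D: 837 − 1(244.2) = 592.8
  B: 571 − 2(244.2) = 82.5
  A: 0 + 1(244.2) = 244.2
Total out = 592.8 + 82.5 + 244.2 = 919.5 kmol.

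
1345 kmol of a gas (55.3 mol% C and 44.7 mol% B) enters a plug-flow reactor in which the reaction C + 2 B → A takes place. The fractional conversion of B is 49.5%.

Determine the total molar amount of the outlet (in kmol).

B reacted = 0.495 × 601.2 = 297.6 kmol; ν_B = −2, so ξ = 297.6/2 = 148.8 kmol.
Outlet amounts (n = n₀ + ν ξ):
  C: 743.8 − 1(148.8) = 595
  B: 601.2 − 2(148.8) = 303.6
  A: 0 + 1(148.8) = 148.8
Total out = 595 + 303.6 + 148.8 = 1047 kmol.

1050 kmol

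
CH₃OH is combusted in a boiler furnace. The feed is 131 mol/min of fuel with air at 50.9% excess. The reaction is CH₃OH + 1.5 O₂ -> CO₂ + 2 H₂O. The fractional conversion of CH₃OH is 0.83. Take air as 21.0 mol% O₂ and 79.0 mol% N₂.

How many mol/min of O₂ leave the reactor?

Stoichiometric O₂ = 1.5 × 131 = 196.5 mol/min; O₂ fed = 196.5 × 1.509 = 296.5 mol/min.
N₂ fed = 296.5 × 79/21 = 1115 mol/min.
Fuel reacted = 0.83 × 131 → ξ = 108.7 mol/min.
Outlet (n = n₀ + ν ξ):
  CH₃OH: 131 − 1(108.7) = 22.27
  O₂: 296.5 − 1.5(108.7) = 133.4
  N₂: 1115 (inert)
  CO₂: 0 + 1(108.7) = 108.7
  H₂O: 0 + 2(108.7) = 217.5

133 mol/min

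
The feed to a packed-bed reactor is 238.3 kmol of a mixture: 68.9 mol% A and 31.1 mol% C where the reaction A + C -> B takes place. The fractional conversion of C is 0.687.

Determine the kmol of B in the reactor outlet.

C reacted = 0.687 × 74.11 = 50.91 kmol; ν_C = −1, so ξ = 50.91/1 = 50.91 kmol.
Outlet amounts (n = n₀ + ν ξ):
  A: 164.2 − 1(50.91) = 113.3
  C: 74.11 − 1(50.91) = 23.2
  B: 0 + 1(50.91) = 50.91

50.9 kmol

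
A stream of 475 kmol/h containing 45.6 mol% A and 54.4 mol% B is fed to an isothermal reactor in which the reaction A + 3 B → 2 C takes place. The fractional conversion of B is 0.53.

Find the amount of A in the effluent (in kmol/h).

171 kmol/h

B reacted = 0.53 × 258.4 = 137 kmol/h; ν_B = −3, so ξ = 137/3 = 45.65 kmol/h.
Outlet amounts (n = n₀ + ν ξ):
  A: 216.6 − 1(45.65) = 170.9
  B: 258.4 − 3(45.65) = 121.4
  C: 0 + 2(45.65) = 91.3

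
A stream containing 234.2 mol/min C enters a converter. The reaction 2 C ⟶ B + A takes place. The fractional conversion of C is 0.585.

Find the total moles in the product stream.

234 mol/min

C reacted = 0.585 × 234.2 = 137 mol/min; ν_C = −2, so ξ = 137/2 = 68.5 mol/min.
Outlet amounts (n = n₀ + ν ξ):
  C: 234.2 − 2(68.5) = 97.19
  B: 0 + 1(68.5) = 68.5
  A: 0 + 1(68.5) = 68.5
Total out = 97.19 + 68.5 + 68.5 = 234.2 mol/min.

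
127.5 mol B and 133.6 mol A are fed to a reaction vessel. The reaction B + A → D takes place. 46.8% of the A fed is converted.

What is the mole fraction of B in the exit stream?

0.327

A reacted = 0.468 × 133.6 = 62.52 mol; ν_A = −1, so ξ = 62.52/1 = 62.52 mol.
Outlet amounts (n = n₀ + ν ξ):
  B: 127.5 − 1(62.52) = 64.98
  A: 133.6 − 1(62.52) = 71.08
  D: 0 + 1(62.52) = 62.52
Total out = 198.6 mol; y_B = 64.98 / 198.6 = 0.3272.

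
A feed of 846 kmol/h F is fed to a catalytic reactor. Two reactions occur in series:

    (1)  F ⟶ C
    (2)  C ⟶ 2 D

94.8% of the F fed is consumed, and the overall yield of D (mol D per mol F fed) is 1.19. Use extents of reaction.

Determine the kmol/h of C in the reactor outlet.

Conversion of F: F consumed = 1ξ₁ = 0.948 × 846 → ξ₁ = 802 kmol/h.
Yield of D: 2ξ₂ / 846 = 1.19 → ξ₂ = 503.4 kmol/h.
Outlet amounts (n = n₀ + Σ ν·ξ):
  F: 846 − 1(802) = 43.99
  C: 0 + 1(802) − 1(503.4) = 298.6
  D: 0 + 2(503.4) = 1007

299 kmol/h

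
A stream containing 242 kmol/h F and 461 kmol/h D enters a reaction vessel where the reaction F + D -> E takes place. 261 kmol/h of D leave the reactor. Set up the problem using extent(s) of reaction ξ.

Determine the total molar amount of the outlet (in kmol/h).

For D: n = n₀ − 1ξ → 261 = 461 − 1ξ, giving ξ = 200 kmol/h.
Outlet amounts (n = n₀ + ν ξ):
  F: 242 − 1(200) = 42
  D: 461 − 1(200) = 261
  E: 0 + 1(200) = 200
Total out = 42 + 261 + 200 = 503 kmol/h.

503 kmol/h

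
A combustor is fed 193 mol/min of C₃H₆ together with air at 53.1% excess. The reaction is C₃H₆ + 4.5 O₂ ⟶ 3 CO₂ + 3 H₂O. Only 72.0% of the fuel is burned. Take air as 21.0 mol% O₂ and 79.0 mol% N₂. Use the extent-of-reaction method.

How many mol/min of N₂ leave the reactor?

Stoichiometric O₂ = 4.5 × 193 = 868.5 mol/min; O₂ fed = 868.5 × 1.531 = 1330 mol/min.
N₂ fed = 1330 × 79/21 = 5002 mol/min.
Fuel reacted = 0.72 × 193 → ξ = 139 mol/min.
Outlet (n = n₀ + ν ξ):
  C₃H₆: 193 − 1(139) = 54.04
  O₂: 1330 − 4.5(139) = 704.4
  N₂: 5002 (inert)
  CO₂: 0 + 3(139) = 416.9
  H₂O: 0 + 3(139) = 416.9

5000 mol/min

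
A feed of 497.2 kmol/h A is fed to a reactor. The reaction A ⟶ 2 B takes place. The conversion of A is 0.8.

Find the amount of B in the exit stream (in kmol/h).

A reacted = 0.8 × 497.2 = 397.8 kmol/h; ν_A = −1, so ξ = 397.8/1 = 397.8 kmol/h.
Outlet amounts (n = n₀ + ν ξ):
  A: 497.2 − 1(397.8) = 99.44
  B: 0 + 2(397.8) = 795.5

796 kmol/h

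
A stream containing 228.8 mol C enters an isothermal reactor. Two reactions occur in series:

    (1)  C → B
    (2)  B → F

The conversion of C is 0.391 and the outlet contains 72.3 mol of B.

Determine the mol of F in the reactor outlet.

17.2 mol

Conversion of C: C consumed = 1ξ₁ = 0.391 × 228.8 → ξ₁ = 89.46 mol.
B balance: n_B = 0 + 1ξ₁ − 1ξ₂ = 72.3 → ξ₂ = (1·89.46 − 72.3)/1 = 17.16 mol.
Outlet amounts (n = n₀ + Σ ν·ξ):
  C: 228.8 − 1(89.46) = 139.3
  B: 0 + 1(89.46) − 1(17.16) = 72.3
  F: 0 + 1(17.16) = 17.16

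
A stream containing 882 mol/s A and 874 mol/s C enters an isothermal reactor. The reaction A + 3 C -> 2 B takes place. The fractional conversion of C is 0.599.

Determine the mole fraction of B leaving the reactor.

0.248

C reacted = 0.599 × 874 = 523.5 mol/s; ν_C = −3, so ξ = 523.5/3 = 174.5 mol/s.
Outlet amounts (n = n₀ + ν ξ):
  A: 882 − 1(174.5) = 707.5
  C: 874 − 3(174.5) = 350.5
  B: 0 + 2(174.5) = 349
Total out = 1407 mol/s; y_B = 349 / 1407 = 0.2481.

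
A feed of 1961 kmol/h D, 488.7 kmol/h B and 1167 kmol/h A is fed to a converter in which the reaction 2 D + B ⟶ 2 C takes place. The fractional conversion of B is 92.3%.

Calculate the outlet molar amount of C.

902 kmol/h

B reacted = 0.923 × 488.7 = 451.1 kmol/h; ν_B = −1, so ξ = 451.1/1 = 451.1 kmol/h.
Outlet amounts (n = n₀ + ν ξ):
  D: 1961 − 2(451.1) = 1059
  B: 488.7 − 1(451.1) = 37.63
  C: 0 + 2(451.1) = 902.1
  A: 1167 (inert)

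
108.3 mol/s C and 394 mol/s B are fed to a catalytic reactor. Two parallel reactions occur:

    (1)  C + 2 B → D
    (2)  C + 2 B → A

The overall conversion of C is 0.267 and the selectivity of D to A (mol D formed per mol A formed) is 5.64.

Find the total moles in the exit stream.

Conversion of C: C consumed = 0.267 × 108.3 = 28.92 mol/s = 1ξ₁ + 1ξ₂.
Selectivity: 1ξ₁ / (1ξ₂) = 5.64 → ξ₁ = 5.64 ξ₂.
Substitute: (1·5.64 + 1) ξ₂ = 28.92 → ξ₂ = 4.355 mol/s, ξ₁ = 24.56 mol/s.
Outlet amounts (n = n₀ + Σ ν·ξ):
  C: 108.3 − 1(24.56) − 1(4.355) = 79.38
  B: 394 − 2(24.56) − 2(4.355) = 336.2
  D: 0 + 1(24.56) = 24.56
  A: 0 + 1(4.355) = 4.355
Total out = 79.38 + 336.2 + 24.56 + 4.355 = 444.5 mol/s.

444 mol/s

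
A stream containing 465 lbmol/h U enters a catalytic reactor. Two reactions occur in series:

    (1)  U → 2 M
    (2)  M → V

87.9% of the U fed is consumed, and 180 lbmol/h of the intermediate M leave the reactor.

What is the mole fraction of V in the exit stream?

0.73

Conversion of U: U consumed = 1ξ₁ = 0.879 × 465 → ξ₁ = 408.7 lbmol/h.
M balance: n_M = 0 + 2ξ₁ − 1ξ₂ = 180 → ξ₂ = (2·408.7 − 180)/1 = 637.5 lbmol/h.
Outlet amounts (n = n₀ + Σ ν·ξ):
  U: 465 − 1(408.7) = 56.26
  M: 0 + 2(408.7) − 1(637.5) = 180
  V: 0 + 1(637.5) = 637.5
Total out = 873.7 lbmol/h; y_V = 637.5 / 873.7 = 0.7296.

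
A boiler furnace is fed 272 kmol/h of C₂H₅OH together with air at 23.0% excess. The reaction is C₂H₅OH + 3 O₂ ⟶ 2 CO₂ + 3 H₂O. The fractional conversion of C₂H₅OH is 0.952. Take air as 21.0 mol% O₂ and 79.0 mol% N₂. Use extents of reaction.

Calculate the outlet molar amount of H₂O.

777 kmol/h

Stoichiometric O₂ = 3 × 272 = 816 kmol/h; O₂ fed = 816 × 1.230 = 1004 kmol/h.
N₂ fed = 1004 × 79/21 = 3776 kmol/h.
Fuel reacted = 0.952 × 272 → ξ = 258.9 kmol/h.
Outlet (n = n₀ + ν ξ):
  C₂H₅OH: 272 − 1(258.9) = 13.06
  O₂: 1004 − 3(258.9) = 226.8
  N₂: 3776 (inert)
  CO₂: 0 + 2(258.9) = 517.9
  H₂O: 0 + 3(258.9) = 776.8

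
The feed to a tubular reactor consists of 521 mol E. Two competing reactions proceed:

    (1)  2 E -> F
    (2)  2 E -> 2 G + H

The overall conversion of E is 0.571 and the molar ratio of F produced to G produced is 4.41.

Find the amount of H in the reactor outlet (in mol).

Conversion of E: E consumed = 0.571 × 521 = 297.5 mol = 2ξ₁ + 2ξ₂.
Selectivity: 1ξ₁ / (2ξ₂) = 4.41 → ξ₁ = 8.82 ξ₂.
Substitute: (2·8.82 + 2) ξ₂ = 297.5 → ξ₂ = 15.15 mol, ξ₁ = 133.6 mol.
Outlet amounts (n = n₀ + Σ ν·ξ):
  E: 521 − 2(133.6) − 2(15.15) = 223.5
  F: 0 + 1(133.6) = 133.6
  G: 0 + 2(15.15) = 30.29
  H: 0 + 1(15.15) = 15.15

15.1 mol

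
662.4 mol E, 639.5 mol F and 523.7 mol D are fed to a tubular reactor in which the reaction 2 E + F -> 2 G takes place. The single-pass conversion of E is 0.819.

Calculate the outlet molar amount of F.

E reacted = 0.819 × 662.4 = 542.5 mol; ν_E = −2, so ξ = 542.5/2 = 271.3 mol.
Outlet amounts (n = n₀ + ν ξ):
  E: 662.4 − 2(271.3) = 119.9
  F: 639.5 − 1(271.3) = 368.2
  G: 0 + 2(271.3) = 542.5
  D: 523.7 (inert)

368 mol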